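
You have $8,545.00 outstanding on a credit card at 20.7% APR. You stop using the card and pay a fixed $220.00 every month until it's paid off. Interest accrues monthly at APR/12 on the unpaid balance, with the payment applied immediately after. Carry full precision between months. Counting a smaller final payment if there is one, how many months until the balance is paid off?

Monthly rate r = 20.7%/12 = 1.725% = 0.01725.
Recurrence: B ← B·(1+r) − $220.00.
Month 1: interest $147.40; balance after payment $8,472.40.
Month 2: interest $146.15; balance after payment $8,398.55.
Closed form: n = −ln(1 − rB₀/P)/ln(1+r) = −ln(0.32999)/ln(1.01725) ≈ 64.824, so the balance reaches zero during payment 65.

65 months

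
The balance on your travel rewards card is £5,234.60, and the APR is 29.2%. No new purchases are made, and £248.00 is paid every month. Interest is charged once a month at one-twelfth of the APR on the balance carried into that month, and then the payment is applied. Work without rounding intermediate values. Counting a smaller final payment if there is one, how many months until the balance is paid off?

Monthly rate r = 29.2%/12 = 2.43333% = 0.0243333.
Recurrence: B ← B·(1+r) − £248.00.
Month 1: interest £127.38; balance after payment £5,113.98.
Month 2: interest £124.44; balance after payment £4,990.42.
Closed form: n = −ln(1 − rB₀/P)/ln(1+r) = −ln(0.48639)/ln(1.02433) ≈ 29.979, so the balance reaches zero during payment 30.

30 months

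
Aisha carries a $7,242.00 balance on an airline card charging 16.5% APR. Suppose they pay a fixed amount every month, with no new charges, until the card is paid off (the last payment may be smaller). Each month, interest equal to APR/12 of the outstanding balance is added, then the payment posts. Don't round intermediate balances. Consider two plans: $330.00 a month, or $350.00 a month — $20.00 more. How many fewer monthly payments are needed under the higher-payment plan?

2 fewer payments

Monthly rate r = 16.5%/12 = 1.375% = 0.01375.
At $330.00/mo: n = ⌈−ln(1 − rB₀/P)/ln(1+r)⌉ = 27 payments (last $99.88); total interest = total paid − $7,242.00 = $1,437.88.
At $350.00/mo: 25 payments (last $180.82); total interest $1,338.82.
Payments saved = 27 − 25 = 2.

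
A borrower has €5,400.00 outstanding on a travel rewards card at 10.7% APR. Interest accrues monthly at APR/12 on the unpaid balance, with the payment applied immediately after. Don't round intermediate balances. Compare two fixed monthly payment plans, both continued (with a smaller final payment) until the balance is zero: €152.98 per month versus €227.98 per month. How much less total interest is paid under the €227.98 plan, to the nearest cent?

€420.61

Monthly rate r = 10.7%/12 = 0.891667% = 0.00891667.
At €152.98/mo: n = ⌈−ln(1 − rB₀/P)/ln(1+r)⌉ = 43 payments (last €88.52); total interest = total paid − €5,400.00 = €1,113.68.
At €227.98/mo: 27 payments (last €165.59); total interest €693.07.
Interest saved = €1,113.68 − €693.07 = €420.61.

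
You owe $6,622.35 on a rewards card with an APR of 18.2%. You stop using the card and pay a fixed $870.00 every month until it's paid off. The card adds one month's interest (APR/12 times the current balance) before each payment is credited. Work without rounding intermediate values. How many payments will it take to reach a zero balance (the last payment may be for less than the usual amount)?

Monthly rate r = 18.2%/12 = 1.51667% = 0.0151667.
Recurrence: B ← B·(1+r) − $870.00.
Month 1: interest $100.44; balance after payment $5,852.79.
Month 2: interest $88.77; balance after payment $5,071.56.
Closed form: n = −ln(1 − rB₀/P)/ln(1+r) = −ln(0.88455)/ln(1.01517) ≈ 8.150, so the balance reaches zero during payment 9.

9 payments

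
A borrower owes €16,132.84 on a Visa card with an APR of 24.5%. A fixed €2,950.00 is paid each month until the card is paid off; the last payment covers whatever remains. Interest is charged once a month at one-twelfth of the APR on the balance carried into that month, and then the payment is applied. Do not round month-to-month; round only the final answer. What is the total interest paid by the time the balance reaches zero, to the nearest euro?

Monthly rate r = 24.5%/12 = 2.04167% = 0.0204167.
Payoff takes n = ⌈−ln(1 − rB₀/P)/ln(1+r)⌉ = ⌈5.858⌉ = 6 payments; the last is €2,534.36.
Total paid = 5·€2,950.00 + €2,534.36 = €17,284.36.
Total interest = total paid − principal = €17,284.36 − €16,132.84 = €1,151.52.

€1,152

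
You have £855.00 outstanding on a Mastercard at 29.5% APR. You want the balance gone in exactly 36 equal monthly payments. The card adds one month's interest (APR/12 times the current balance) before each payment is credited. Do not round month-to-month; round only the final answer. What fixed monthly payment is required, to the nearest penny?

£36.06

Monthly rate r = 29.5%/12 = 2.45833% = 0.0245833.
Level-payment amortization: P = B₀·r / (1 − (1+r)^(−n)) = 855.00·0.0245833 / (1 − 1.02458^(−36)).
Denominator 1 − (1+r)^(−36) = 0.582844795.
P = 21.0187 / 0.582844795 ≈ 36.06.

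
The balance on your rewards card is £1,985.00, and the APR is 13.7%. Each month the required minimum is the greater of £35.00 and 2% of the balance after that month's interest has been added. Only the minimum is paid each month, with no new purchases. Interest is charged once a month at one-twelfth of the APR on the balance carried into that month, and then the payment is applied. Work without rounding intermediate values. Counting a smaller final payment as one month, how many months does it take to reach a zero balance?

89 months

Monthly rate r = 13.7%/12 = 1.14167% = 0.0114167.
While 2% of the post-interest balance exceeds £35.00, each month B ← (B·(1+r))·(1 − 0.02), i.e. B shrinks by the factor (1+r)·0.98 = 0.99119.
This holds for months 1–16. Entering month 17 the balance is £1,722.90; 2% of the post-interest balance is now below £35.00, so the flat £35.00 minimum applies from here.
From month 17 a fixed £35.00 at rate r clears £1,722.90 in 73 more payments. Total: 16 + 73 = 89 months.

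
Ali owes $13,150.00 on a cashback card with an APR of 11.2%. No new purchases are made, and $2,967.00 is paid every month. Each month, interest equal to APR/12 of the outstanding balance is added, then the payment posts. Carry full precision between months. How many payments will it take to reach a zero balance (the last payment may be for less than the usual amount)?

5 months

Monthly rate r = 11.2%/12 = 0.933333% = 0.00933333.
Recurrence: B ← B·(1+r) − $2,967.00.
Month 1: interest $122.73; balance after payment $10,305.73.
Month 2: interest $96.19; balance after payment $7,434.92.
Month 3: interest $69.39; balance after payment $4,537.31.
Month 4: interest $42.35; balance after payment $1,612.66.
Month 5: interest $15.05; balance after payment $0.00.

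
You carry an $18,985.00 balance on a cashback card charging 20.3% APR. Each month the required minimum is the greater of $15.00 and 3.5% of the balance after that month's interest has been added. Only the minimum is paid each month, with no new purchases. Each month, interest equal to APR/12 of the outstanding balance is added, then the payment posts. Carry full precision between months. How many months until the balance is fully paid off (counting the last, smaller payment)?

Monthly rate r = 20.3%/12 = 1.69167% = 0.0169167.
While 3.5% of the post-interest balance exceeds $15.00, each month B ← (B·(1+r))·(1 − 0.035), i.e. B shrinks by the factor (1+r)·0.965 = 0.98132.
This holds for months 1–202. Entering month 203 the balance is $421.28; 3.5% of the post-interest balance is now below $15.00, so the flat $15.00 minimum applies from here.
From month 203 a fixed $15.00 at rate r clears $421.28 in 39 more payments. Total: 202 + 39 = 241 months.

241 months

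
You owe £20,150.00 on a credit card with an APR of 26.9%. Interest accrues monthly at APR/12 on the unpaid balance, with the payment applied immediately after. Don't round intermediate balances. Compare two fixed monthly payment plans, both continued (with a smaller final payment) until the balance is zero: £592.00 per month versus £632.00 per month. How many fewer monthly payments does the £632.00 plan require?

Monthly rate r = 26.9%/12 = 2.24167% = 0.0224167.
At £592.00/mo: n = ⌈−ln(1 − rB₀/P)/ln(1+r)⌉ = 65 payments (last £557.70); total interest = total paid − £20,150.00 = £18,295.70.
At £632.00/mo: 57 payments (last £365.88); total interest £15,607.88.
Payments saved = 65 − 57 = 8.

8 fewer payments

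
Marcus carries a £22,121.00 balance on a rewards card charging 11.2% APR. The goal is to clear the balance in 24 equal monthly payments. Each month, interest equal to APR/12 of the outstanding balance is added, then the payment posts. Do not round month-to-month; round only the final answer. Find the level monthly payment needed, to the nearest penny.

Monthly rate r = 11.2%/12 = 0.933333% = 0.00933333.
Level-payment amortization: P = B₀·r / (1 − (1+r)^(−n)) = 22121.00·0.00933333 / (1 − 1.00933^(−24)).
Denominator 1 − (1+r)^(−24) = 0.199854046.
P = 206.463 / 0.199854046 ≈ 1033.07.

£1,033.07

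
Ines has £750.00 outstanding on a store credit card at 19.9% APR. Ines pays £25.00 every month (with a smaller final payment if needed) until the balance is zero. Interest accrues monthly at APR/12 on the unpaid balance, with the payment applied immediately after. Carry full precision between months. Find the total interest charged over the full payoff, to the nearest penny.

Monthly rate r = 19.9%/12 = 1.65833% = 0.0165833.
Payoff takes n = ⌈−ln(1 − rB₀/P)/ln(1+r)⌉ = ⌈41.840⌉ = 42 payments; the last is £21.03.
Total paid = 41·£25.00 + £21.03 = £1,046.03.
Total interest = total paid − principal = £1,046.03 − £750.00 = £296.03.

£296.03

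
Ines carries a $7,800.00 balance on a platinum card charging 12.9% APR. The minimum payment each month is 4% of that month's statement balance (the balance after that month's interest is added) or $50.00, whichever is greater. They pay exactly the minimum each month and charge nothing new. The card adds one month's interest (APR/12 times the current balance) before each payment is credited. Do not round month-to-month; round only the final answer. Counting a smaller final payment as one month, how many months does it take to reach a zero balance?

Monthly rate r = 12.9%/12 = 1.075% = 0.01075.
While 4% of the post-interest balance exceeds $50.00, each month B ← (B·(1+r))·(1 − 0.04), i.e. B shrinks by the factor (1+r)·0.96 = 0.97032.
This holds for months 1–62. Entering month 63 the balance is $1,204.55; 4% of the post-interest balance is now below $50.00, so the flat $50.00 minimum applies from here.
From month 63 a fixed $50.00 at rate r clears $1,204.55 in 29 more payments. Total: 62 + 29 = 91 months.

91 months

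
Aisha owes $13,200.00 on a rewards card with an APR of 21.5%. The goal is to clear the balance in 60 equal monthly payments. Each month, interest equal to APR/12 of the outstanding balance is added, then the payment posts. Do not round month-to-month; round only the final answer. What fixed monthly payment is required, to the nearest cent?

$360.83

Monthly rate r = 21.5%/12 = 1.79167% = 0.0179167.
Level-payment amortization: P = B₀·r / (1 − (1+r)^(−n)) = 13200.00·0.0179167 / (1 − 1.01792^(−60)).
Denominator 1 − (1+r)^(−60) = 0.65543871.
P = 236.5 / 0.65543871 ≈ 360.83.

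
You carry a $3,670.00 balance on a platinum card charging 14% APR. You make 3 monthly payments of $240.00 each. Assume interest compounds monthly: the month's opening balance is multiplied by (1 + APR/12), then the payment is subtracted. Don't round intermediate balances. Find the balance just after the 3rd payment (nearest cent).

Monthly rate r = 14%/12 = 1.16667% = 0.0116667.
Each month: B ← B·(1+r) − $240.00.
Month 1: interest $42.82; balance after payment $3,472.82.
Month 2: interest $40.52; balance after payment $3,273.33.
Month 3: interest $38.19; balance after payment $3,071.52.

$3,071.52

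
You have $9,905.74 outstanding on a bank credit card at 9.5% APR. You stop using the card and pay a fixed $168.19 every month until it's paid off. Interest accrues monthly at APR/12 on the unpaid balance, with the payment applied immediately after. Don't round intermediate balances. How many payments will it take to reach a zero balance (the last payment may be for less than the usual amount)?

80 months

Monthly rate r = 9.5%/12 = 0.791667% = 0.00791667.
Recurrence: B ← B·(1+r) − $168.19.
Month 1: interest $78.42; balance after payment $9,815.97.
Month 2: interest $77.71; balance after payment $9,725.49.
Closed form: n = −ln(1 − rB₀/P)/ln(1+r) = −ln(0.53374)/ln(1.00792) ≈ 79.621, so the balance reaches zero during payment 80.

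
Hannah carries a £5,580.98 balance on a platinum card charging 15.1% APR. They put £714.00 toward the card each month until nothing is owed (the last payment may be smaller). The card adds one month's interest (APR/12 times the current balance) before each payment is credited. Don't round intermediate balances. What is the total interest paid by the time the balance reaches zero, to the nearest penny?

£331.69

Monthly rate r = 15.1%/12 = 1.25833% = 0.0125833.
Payoff takes n = ⌈−ln(1 − rB₀/P)/ln(1+r)⌉ = ⌈8.280⌉ = 9 payments; the last is £200.67.
Total paid = 8·£714.00 + £200.67 = £5,912.67.
Total interest = total paid − principal = £5,912.67 − £5,580.98 = £331.69.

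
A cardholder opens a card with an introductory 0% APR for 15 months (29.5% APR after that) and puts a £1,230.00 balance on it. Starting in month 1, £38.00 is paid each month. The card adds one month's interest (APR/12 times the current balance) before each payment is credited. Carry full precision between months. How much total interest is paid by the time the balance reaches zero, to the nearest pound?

£211

Promo months 1–15 at r₀ = 0%/12 = 0; months 16+ at r₁ = 29.5%/12 = 0.0245833.
After month 15 (no interest yet): B = £1,230.00 − 15·£38.00 = £660.00.
Then at r₁ with £38.00/mo: n₂ = −ln(1 − r₁·B/P)/ln(1+r₁) ≈ 22.93 → 23 more payments.
Total paid = 37·£38.00 + £35.28 = £1,441.28; interest = £1,441.28 − £1,230.00 = £211.28.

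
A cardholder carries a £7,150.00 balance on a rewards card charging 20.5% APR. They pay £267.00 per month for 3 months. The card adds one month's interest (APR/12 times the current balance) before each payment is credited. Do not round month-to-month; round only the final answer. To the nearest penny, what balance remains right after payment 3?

£6,707.97

Monthly rate r = 20.5%/12 = 1.70833% = 0.0170833.
Each month: B ← B·(1+r) − £267.00.
Month 1: interest £122.15; balance after payment £7,005.15.
Month 2: interest £119.67; balance after payment £6,857.82.
Month 3: interest £117.15; balance after payment £6,707.97.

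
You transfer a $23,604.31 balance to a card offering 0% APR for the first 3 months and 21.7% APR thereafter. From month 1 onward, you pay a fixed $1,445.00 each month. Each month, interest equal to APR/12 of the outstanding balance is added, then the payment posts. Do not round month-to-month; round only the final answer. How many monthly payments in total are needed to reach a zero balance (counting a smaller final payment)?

19 payments

Promo months 1–3 at r₀ = 0%/12 = 0; months 4+ at r₁ = 21.7%/12 = 0.0180833.
After month 3 (no interest yet): B = $23,604.31 − 3·$1,445.00 = $19,269.31.
Then at r₁ with $1,445.00/mo: n₂ = −ln(1 − r₁·B/P)/ln(1+r₁) ≈ 15.40 → 16 more payments.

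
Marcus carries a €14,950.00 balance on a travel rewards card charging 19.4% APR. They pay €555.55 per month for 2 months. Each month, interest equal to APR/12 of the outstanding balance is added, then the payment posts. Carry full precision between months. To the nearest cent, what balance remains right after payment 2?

€14,317.21

Monthly rate r = 19.4%/12 = 1.61667% = 0.0161667.
Each month: B ← B·(1+r) − €555.55.
Month 1: interest €241.69; balance after payment €14,636.14.
Month 2: interest €236.62; balance after payment €14,317.21.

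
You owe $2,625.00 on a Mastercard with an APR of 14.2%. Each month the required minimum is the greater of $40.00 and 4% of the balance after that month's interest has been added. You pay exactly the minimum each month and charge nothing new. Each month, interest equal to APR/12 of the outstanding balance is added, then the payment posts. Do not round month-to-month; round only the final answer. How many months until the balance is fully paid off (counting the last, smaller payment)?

Monthly rate r = 14.2%/12 = 1.18333% = 0.0118333.
While 4% of the post-interest balance exceeds $40.00, each month B ← (B·(1+r))·(1 − 0.04), i.e. B shrinks by the factor (1+r)·0.96 = 0.97136.
This holds for months 1–34. Entering month 35 the balance is $977.36; 4% of the post-interest balance is now below $40.00, so the flat $40.00 minimum applies from here.
From month 35 a fixed $40.00 at rate r clears $977.36 in 30 more payments. Total: 34 + 30 = 64 months.

64 months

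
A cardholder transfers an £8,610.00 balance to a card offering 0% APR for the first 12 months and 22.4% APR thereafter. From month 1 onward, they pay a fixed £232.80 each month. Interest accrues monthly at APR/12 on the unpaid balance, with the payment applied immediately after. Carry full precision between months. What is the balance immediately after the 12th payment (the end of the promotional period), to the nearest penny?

£5,816.40

Promo months 1–12 at r₀ = 0%/12 = 0; months 13+ at r₁ = 22.4%/12 = 0.0186667.
After month 12 (no interest yet): B = £8,610.00 − 12·£232.80 = £5,816.40.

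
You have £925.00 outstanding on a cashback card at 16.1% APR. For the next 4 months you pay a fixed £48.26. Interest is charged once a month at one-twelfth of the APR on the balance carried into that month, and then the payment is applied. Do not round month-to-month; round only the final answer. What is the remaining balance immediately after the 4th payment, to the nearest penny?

Monthly rate r = 16.1%/12 = 1.34167% = 0.0134167.
Each month: B ← B·(1+r) − £48.26.
Month 1: interest £12.41; balance after payment £889.15.
Month 2: interest £11.93; balance after payment £852.82.
Month 3: interest £11.44; balance after payment £816.00.
Month 4: interest £10.95; balance after payment £778.69.

£778.69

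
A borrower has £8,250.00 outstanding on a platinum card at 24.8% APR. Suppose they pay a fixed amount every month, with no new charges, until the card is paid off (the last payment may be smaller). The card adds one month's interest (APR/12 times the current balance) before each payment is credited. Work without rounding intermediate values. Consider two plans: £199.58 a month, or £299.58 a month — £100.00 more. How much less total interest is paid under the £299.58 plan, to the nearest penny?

£6,462.16

Monthly rate r = 24.8%/12 = 2.06667% = 0.0206667.
At £199.58/mo: n = ⌈−ln(1 − rB₀/P)/ln(1+r)⌉ = 95 payments (last £32.47); total interest = total paid − £8,250.00 = £10,542.99.
At £299.58/mo: 42 payments (last £48.05); total interest £4,080.83.
Interest saved = £10,542.99 − £4,080.83 = £6,462.16.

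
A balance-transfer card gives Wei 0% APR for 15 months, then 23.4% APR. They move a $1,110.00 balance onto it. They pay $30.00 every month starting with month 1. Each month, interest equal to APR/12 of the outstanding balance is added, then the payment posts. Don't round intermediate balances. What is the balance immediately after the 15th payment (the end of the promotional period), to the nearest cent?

$660.00

Promo months 1–15 at r₀ = 0%/12 = 0; months 16+ at r₁ = 23.4%/12 = 0.0195.
After month 15 (no interest yet): B = $1,110.00 − 15·$30.00 = $660.00.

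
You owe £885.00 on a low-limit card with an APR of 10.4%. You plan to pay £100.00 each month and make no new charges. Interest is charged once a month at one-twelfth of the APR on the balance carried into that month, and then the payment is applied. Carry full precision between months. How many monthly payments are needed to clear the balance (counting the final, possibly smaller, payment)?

10 months

Monthly rate r = 10.4%/12 = 0.866667% = 0.00866667.
Recurrence: B ← B·(1+r) − £100.00.
Month 1: interest £7.67; balance after payment £792.67.
Month 2: interest £6.87; balance after payment £699.54.
Closed form: n = −ln(1 − rB₀/P)/ln(1+r) = −ln(0.9233)/ln(1.00867) ≈ 9.248, so the balance reaches zero during payment 10.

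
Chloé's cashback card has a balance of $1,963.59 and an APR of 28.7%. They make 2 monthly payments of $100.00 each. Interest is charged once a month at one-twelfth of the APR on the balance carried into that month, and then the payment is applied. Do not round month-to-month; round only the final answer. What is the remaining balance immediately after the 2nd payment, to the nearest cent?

$1,856.25

Monthly rate r = 28.7%/12 = 2.39167% = 0.0239167.
Each month: B ← B·(1+r) − $100.00.
Month 1: interest $46.96; balance after payment $1,910.55.
Month 2: interest $45.69; balance after payment $1,856.25.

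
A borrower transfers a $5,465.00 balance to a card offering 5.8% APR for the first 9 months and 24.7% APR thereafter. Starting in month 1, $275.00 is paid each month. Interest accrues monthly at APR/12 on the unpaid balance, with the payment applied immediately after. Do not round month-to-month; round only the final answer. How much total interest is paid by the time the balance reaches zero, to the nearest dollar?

$685

Promo months 1–9 at r₀ = 5.8%/12 = 0.00483333; months 10+ at r₁ = 24.7%/12 = 0.0205833.
After month 9: iterate B ← B·(1+r₀) − $275.00 for 9 months → $3,183.98.
Then at r₁ with $275.00/mo: n₂ = −ln(1 − r₁·B/P)/ln(1+r₁) ≈ 13.36 → 14 more payments.
Total paid = 22·$275.00 + $99.95 = $6,149.95; interest = $6,149.95 − $5,465.00 = $684.95.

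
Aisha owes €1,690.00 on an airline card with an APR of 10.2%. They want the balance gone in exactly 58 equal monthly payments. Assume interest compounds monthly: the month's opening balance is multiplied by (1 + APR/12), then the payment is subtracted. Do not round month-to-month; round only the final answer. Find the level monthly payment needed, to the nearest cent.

€37.03

Monthly rate r = 10.2%/12 = 0.85% = 0.0085.
Level-payment amortization: P = B₀·r / (1 − (1+r)^(−n)) = 1690.00·0.0085 / (1 − 1.0085^(−58)).
Denominator 1 − (1+r)^(−58) = 0.38793485.
P = 14.365 / 0.38793485 ≈ 37.03.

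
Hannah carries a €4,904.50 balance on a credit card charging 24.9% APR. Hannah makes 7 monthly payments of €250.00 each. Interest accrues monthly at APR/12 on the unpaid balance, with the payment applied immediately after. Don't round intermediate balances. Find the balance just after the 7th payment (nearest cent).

€3,800.01

Monthly rate r = 24.9%/12 = 2.075% = 0.02075.
Each month: B ← B·(1+r) − €250.00.
Month 1: interest €101.77; balance after payment €4,756.27.
Month 2: interest €98.69; balance after payment €4,604.96.
Month 3: interest €95.55; balance after payment €4,450.51.
Month 4: interest €92.35; balance after payment €4,292.86.
Month 5: interest €89.08; balance after payment €4,131.94.
Month 6: interest €85.74; balance after payment €3,967.68.
Month 7: interest €82.33; balance after payment €3,800.01.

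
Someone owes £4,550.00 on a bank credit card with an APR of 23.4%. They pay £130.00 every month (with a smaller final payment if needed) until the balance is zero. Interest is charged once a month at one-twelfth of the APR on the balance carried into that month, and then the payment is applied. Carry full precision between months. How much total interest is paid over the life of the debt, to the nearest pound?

£3,173

Monthly rate r = 23.4%/12 = 1.95% = 0.0195.
Payoff takes n = ⌈−ln(1 − rB₀/P)/ln(1+r)⌉ = ⌈59.407⌉ = 60 payments; the last is £53.15.
Total paid = 59·£130.00 + £53.15 = £7,723.15.
Total interest = total paid − principal = £7,723.15 − £4,550.00 = £3,173.15.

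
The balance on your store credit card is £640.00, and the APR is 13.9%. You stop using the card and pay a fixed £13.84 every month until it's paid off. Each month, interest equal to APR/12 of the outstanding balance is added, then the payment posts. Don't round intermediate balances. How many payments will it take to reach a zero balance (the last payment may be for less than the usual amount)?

Monthly rate r = 13.9%/12 = 1.15833% = 0.0115833.
Recurrence: B ← B·(1+r) − £13.84.
Month 1: interest £7.41; balance after payment £633.57.
Month 2: interest £7.34; balance after payment £627.07.
Closed form: n = −ln(1 − rB₀/P)/ln(1+r) = −ln(0.46435)/ln(1.01158) ≈ 66.608, so the balance reaches zero during payment 67.

67 payments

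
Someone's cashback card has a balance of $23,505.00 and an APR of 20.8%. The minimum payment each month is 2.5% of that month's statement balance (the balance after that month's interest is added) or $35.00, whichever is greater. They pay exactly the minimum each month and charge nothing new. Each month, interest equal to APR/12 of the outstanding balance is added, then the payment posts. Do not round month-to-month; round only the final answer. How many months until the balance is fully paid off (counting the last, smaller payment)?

Monthly rate r = 20.8%/12 = 1.73333% = 0.0173333.
While 2.5% of the post-interest balance exceeds $35.00, each month B ← (B·(1+r))·(1 − 0.025), i.e. B shrinks by the factor (1+r)·0.975 = 0.9919.
This holds for months 1–349. Entering month 350 the balance is $1,375.48; 2.5% of the post-interest balance is now below $35.00, so the flat $35.00 minimum applies from here.
From month 350 a fixed $35.00 at rate r clears $1,375.48 in 67 more payments. Total: 349 + 67 = 416 months.

416 months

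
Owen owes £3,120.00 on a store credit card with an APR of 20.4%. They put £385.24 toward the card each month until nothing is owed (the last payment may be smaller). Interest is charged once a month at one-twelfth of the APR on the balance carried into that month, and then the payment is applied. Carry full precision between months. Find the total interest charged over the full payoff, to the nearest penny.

£265.78

Monthly rate r = 20.4%/12 = 1.7% = 0.017.
Payoff takes n = ⌈−ln(1 − rB₀/P)/ln(1+r)⌉ = ⌈8.787⌉ = 9 payments; the last is £303.86.
Total paid = 8·£385.24 + £303.86 = £3,385.78.
Total interest = total paid − principal = £3,385.78 − £3,120.00 = £265.78.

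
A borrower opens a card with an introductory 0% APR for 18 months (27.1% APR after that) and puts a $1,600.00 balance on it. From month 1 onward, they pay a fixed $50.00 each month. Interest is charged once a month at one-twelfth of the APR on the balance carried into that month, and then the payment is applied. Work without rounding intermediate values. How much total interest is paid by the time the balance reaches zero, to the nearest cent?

Promo months 1–18 at r₀ = 0%/12 = 0; months 19+ at r₁ = 27.1%/12 = 0.0225833.
After month 18 (no interest yet): B = $1,600.00 − 18·$50.00 = $700.00.
Then at r₁ with $50.00/mo: n₂ = −ln(1 − r₁·B/P)/ln(1+r₁) ≈ 17.02 → 18 more payments.
Total paid = 35·$50.00 + $0.89 = $1,750.89; interest = $1,750.89 − $1,600.00 = $150.89.

$150.89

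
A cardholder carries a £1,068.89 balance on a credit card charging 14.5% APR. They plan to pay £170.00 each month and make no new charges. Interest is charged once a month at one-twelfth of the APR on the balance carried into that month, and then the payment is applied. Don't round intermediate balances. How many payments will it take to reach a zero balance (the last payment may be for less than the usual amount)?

Monthly rate r = 14.5%/12 = 1.20833% = 0.0120833.
Recurrence: B ← B·(1+r) − £170.00.
Month 1: interest £12.92; balance after payment £911.81.
Month 2: interest £11.02; balance after payment £752.82.
Closed form: n = −ln(1 − rB₀/P)/ln(1+r) = −ln(0.92402)/ln(1.01208) ≈ 6.579, so the balance reaches zero during payment 7.

7 payments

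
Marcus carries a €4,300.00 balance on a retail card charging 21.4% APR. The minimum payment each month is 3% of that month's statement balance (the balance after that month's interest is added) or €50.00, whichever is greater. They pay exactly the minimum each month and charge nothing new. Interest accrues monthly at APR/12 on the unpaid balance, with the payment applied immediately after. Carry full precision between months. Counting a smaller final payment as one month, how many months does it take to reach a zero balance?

Monthly rate r = 21.4%/12 = 1.78333% = 0.0178333.
While 3% of the post-interest balance exceeds €50.00, each month B ← (B·(1+r))·(1 − 0.03), i.e. B shrinks by the factor (1+r)·0.97 = 0.9873.
This holds for months 1–76. Entering month 77 the balance is €1,627.60; 3% of the post-interest balance is now below €50.00, so the flat €50.00 minimum applies from here.
From month 77 a fixed €50.00 at rate r clears €1,627.60 in 50 more payments. Total: 76 + 50 = 126 months.

126 months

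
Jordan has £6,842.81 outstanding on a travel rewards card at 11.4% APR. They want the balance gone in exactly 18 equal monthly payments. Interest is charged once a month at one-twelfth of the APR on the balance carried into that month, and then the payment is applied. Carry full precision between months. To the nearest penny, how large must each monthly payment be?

£415.38

Monthly rate r = 11.4%/12 = 0.95% = 0.0095.
Level-payment amortization: P = B₀·r / (1 − (1+r)^(−n)) = 6842.81·0.0095 / (1 − 1.0095^(−18)).
Denominator 1 − (1+r)^(−18) = 0.156497875.
P = 65.0067 / 0.156497875 ≈ 415.38.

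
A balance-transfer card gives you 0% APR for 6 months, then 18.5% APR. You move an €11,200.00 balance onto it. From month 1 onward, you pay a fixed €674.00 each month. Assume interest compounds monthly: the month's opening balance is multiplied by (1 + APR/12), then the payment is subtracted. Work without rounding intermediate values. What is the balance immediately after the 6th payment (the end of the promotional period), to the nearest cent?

€7,156.00

Promo months 1–6 at r₀ = 0%/12 = 0; months 7+ at r₁ = 18.5%/12 = 0.0154167.
After month 6 (no interest yet): B = €11,200.00 − 6·€674.00 = €7,156.00.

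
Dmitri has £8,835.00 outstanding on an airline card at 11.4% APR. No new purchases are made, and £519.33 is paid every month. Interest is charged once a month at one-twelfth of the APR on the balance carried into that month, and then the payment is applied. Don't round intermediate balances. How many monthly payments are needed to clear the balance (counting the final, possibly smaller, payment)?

Monthly rate r = 11.4%/12 = 0.95% = 0.0095.
Recurrence: B ← B·(1+r) − £519.33.
Month 1: interest £83.93; balance after payment £8,399.60.
Month 2: interest £79.80; balance after payment £7,960.07.
Closed form: n = −ln(1 − rB₀/P)/ln(1+r) = −ln(0.83838)/ln(1.0095) ≈ 18.644, so the balance reaches zero during payment 19.

19 payments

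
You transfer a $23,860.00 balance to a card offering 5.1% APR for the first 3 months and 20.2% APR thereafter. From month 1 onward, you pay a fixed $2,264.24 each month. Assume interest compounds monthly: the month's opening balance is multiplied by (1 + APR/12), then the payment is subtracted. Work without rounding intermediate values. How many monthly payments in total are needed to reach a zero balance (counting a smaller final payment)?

Promo months 1–3 at r₀ = 5.1%/12 = 0.00425; months 4+ at r₁ = 20.2%/12 = 0.0168333.
After month 3: iterate B ← B·(1+r₀) − $2,264.24 for 3 months → $17,343.88.
Then at r₁ with $2,264.24/mo: n₂ = −ln(1 − r₁·B/P)/ln(1+r₁) ≈ 8.27 → 9 more payments.

12 payments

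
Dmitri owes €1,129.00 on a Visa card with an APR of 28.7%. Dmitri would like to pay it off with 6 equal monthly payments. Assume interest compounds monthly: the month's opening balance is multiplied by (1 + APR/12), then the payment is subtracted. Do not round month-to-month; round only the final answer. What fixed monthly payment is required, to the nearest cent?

€204.23

Monthly rate r = 28.7%/12 = 2.39167% = 0.0239167.
Level-payment amortization: P = B₀·r / (1 − (1+r)^(−n)) = 1129.00·0.0239167 / (1 − 1.02392^(−6)).
Denominator 1 − (1+r)^(−6) = 0.132214625.
P = 27.0019 / 0.132214625 ≈ 204.23.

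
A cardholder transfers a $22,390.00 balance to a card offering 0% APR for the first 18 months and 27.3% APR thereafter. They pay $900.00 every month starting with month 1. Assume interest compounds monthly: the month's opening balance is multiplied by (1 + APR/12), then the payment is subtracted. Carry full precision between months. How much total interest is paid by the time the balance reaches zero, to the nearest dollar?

$620

Promo months 1–18 at r₀ = 0%/12 = 0; months 19+ at r₁ = 27.3%/12 = 0.02275.
After month 18 (no interest yet): B = $22,390.00 − 18·$900.00 = $6,190.00.
Then at r₁ with $900.00/mo: n₂ = −ln(1 − r₁·B/P)/ln(1+r₁) ≈ 7.56 → 8 more payments.
Total paid = 25·$900.00 + $510.34 = $23,010.34; interest = $23,010.34 − $22,390.00 = $620.34.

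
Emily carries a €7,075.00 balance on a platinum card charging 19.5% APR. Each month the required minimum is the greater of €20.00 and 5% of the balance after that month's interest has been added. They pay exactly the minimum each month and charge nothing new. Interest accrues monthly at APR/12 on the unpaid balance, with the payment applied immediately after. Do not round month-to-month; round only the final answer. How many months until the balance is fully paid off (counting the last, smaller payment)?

Monthly rate r = 19.5%/12 = 1.625% = 0.01625.
While 5% of the post-interest balance exceeds €20.00, each month B ← (B·(1+r))·(1 − 0.05), i.e. B shrinks by the factor (1+r)·0.95 = 0.96544.
This holds for months 1–83. Entering month 84 the balance is €381.80; 5% of the post-interest balance is now below €20.00, so the flat €20.00 minimum applies from here.
From month 84 a fixed €20.00 at rate r clears €381.80 in 24 more payments. Total: 83 + 24 = 107 months.

107 months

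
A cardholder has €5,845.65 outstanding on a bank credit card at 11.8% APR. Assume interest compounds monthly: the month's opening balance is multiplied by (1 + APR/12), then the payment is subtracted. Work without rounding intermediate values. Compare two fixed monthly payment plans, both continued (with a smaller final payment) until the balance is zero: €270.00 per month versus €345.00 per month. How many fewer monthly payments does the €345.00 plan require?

6 fewer payments

Monthly rate r = 11.8%/12 = 0.983333% = 0.00983333.
At €270.00/mo: n = ⌈−ln(1 − rB₀/P)/ln(1+r)⌉ = 25 payments (last €125.85); total interest = total paid − €5,845.65 = €760.20.
At €345.00/mo: 19 payments (last €216.32); total interest €580.67.
Payments saved = 25 − 19 = 6.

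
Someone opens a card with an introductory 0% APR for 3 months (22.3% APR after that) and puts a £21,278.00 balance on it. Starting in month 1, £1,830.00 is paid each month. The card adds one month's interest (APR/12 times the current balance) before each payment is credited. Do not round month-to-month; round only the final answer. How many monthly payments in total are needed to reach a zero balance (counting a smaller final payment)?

13 payments

Promo months 1–3 at r₀ = 0%/12 = 0; months 4+ at r₁ = 22.3%/12 = 0.0185833.
After month 3 (no interest yet): B = £21,278.00 − 3·£1,830.00 = £15,788.00.
Then at r₁ with £1,830.00/mo: n₂ = −ln(1 − r₁·B/P)/ln(1+r₁) ≈ 9.49 → 10 more payments.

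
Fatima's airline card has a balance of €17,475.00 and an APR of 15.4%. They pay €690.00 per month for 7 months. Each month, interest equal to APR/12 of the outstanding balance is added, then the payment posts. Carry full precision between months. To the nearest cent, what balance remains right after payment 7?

€14,086.60

Monthly rate r = 15.4%/12 = 1.28333% = 0.0128333.
Each month: B ← B·(1+r) − €690.00.
Month 1: interest €224.26; balance after payment €17,009.26.
Month 2: interest €218.29; balance after payment €16,537.55.
Month 3: interest €212.23; balance after payment €16,059.78.
Month 4: interest €206.10; balance after payment €15,575.88.
Month 5: interest €199.89; balance after payment €15,085.77.
Month 6: interest €193.60; balance after payment €14,589.37.
Month 7: interest €187.23; balance after payment €14,086.60.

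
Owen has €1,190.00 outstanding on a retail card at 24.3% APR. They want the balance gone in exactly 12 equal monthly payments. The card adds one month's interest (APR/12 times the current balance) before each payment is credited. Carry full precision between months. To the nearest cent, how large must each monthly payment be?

€112.70

Monthly rate r = 24.3%/12 = 2.025% = 0.02025.
Level-payment amortization: P = B₀·r / (1 − (1+r)^(−n)) = 1190.00·0.02025 / (1 − 1.02025^(−12)).
Denominator 1 − (1+r)^(−12) = 0.213822232.
P = 24.0975 / 0.213822232 ≈ 112.70.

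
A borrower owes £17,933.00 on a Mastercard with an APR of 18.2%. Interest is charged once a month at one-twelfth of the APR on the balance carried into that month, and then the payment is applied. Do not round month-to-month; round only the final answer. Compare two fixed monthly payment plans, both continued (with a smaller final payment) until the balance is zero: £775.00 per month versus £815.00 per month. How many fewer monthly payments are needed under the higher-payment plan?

Monthly rate r = 18.2%/12 = 1.51667% = 0.0151667.
At £775.00/mo: n = ⌈−ln(1 − rB₀/P)/ln(1+r)⌉ = 29 payments (last £555.29); total interest = total paid − £17,933.00 = £4,322.29.
At £815.00/mo: 27 payments (last £794.76); total interest £4,051.76.
Payments saved = 29 − 27 = 2.

2 fewer payments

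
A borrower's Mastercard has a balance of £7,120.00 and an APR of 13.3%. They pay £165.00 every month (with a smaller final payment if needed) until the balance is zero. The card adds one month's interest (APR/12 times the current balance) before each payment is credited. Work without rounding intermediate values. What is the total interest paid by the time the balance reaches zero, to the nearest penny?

Monthly rate r = 13.3%/12 = 1.10833% = 0.0110833.
Payoff takes n = ⌈−ln(1 − rB₀/P)/ln(1+r)⌉ = ⌈59.025⌉ = 60 payments; the last is £4.09.
Total paid = 59·£165.00 + £4.09 = £9,739.09.
Total interest = total paid − principal = £9,739.09 − £7,120.00 = £2,619.09.

£2,619.09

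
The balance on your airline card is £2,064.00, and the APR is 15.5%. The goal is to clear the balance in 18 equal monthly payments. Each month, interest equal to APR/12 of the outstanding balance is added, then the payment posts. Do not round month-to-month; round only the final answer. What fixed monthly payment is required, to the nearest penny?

Monthly rate r = 15.5%/12 = 1.29167% = 0.0129167.
Level-payment amortization: P = B₀·r / (1 − (1+r)^(−n)) = 2064.00·0.0129167 / (1 − 1.01292^(−18)).
Denominator 1 − (1+r)^(−18) = 0.206269458.
P = 26.66 / 0.206269458 ≈ 129.25.

£129.25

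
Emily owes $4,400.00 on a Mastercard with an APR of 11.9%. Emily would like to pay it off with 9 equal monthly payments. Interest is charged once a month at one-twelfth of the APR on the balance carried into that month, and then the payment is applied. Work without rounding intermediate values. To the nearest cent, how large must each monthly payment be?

Monthly rate r = 11.9%/12 = 0.991667% = 0.00991667.
Level-payment amortization: P = B₀·r / (1 − (1+r)^(−n)) = 4400.00·0.00991667 / (1 − 1.00992^(−9)).
Denominator 1 − (1+r)^(−9) = 0.0849809304.
P = 43.6333 / 0.0849809304 ≈ 513.45.

$513.45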